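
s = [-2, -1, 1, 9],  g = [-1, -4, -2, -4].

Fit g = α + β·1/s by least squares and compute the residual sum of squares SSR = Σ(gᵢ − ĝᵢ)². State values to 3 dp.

AᵀA·[α, β]ᵀ = Aᵀg reads: 4·α + (-7/18)·β = -11;  (-7/18)·α + (733/324)·β = 37/18.
Determinant 4·(733/324) − (-7/18)² = 961/108.
α = ((-11)·(733/324) − (-7/18)·(37/18))/(961/108) = -7804/2883; β = (4·(37/18) − (-7/18)·(-11))/(961/108) = 426/961.
Residuals: 5560/2883, -2450/2883, 760/2883, -1290/961; SSR = 18200/2883.

SSR = 6.313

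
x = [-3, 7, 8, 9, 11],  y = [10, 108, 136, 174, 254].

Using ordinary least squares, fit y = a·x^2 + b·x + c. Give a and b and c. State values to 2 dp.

Setting ∂/∂a … = 0 gives: 27780·a + 2888·b + 324·c = 58914;  2888·a + 324·b + 32·c = 6174;  324·a + 32·b + 5·c = 682.
Inverting the 3×3 Gram matrix, [a, b, c]ᵀ = [175787/90938, 179229/90938, -67060/45469]ᵀ.

a = 1.93, b = 1.97, c = -1.47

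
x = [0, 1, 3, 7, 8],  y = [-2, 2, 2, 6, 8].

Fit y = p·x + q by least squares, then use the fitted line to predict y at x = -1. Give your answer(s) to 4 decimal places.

ŷ = -1.8268

Compute the Gram sums: Σx·x = 123, Σx = 19, Σ1 = 5.
For Mᵀy: Σx·y = 114, Σy = 16.
Determinant 123·5 − 19² = 254.
p = (114·5 − 19·16)/254 = 133/127; q = (123·16 − 19·114)/254 = -99/127.
At x = -1: ŷ = (133/127)·(-1) + (-99/127)·(1) = -232/127.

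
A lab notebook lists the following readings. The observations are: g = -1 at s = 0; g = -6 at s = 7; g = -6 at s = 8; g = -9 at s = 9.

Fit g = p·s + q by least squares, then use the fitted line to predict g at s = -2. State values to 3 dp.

MᵀM·[p, q]ᵀ = Mᵀg reads: 194·p + 24·q = -171;  24·p + 4·q = -22.
(Σs·s = 194, Σs = 24, Σ1 = 4, Σs·g = -171, Σg = -22.)
Eliminating q: 4·(row 1) − 24·(row 2) gives 200·p = 4·(-171) − 24·(-22) = -156, so p = -39/50.
Then q = ((-22) − 24·(-39/50))/4 = -41/50.
At s = -2: ĝ = (-39/50)·(-2) + (-41/50)·(1) = 37/50.

ĝ = 0.740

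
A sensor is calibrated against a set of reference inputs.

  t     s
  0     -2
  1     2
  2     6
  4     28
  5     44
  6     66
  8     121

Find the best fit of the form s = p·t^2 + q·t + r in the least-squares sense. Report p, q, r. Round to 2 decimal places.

p = 2.00, q = -0.87, r = -0.69

The normal equations are: 6290·p + 926·q + 146·r = 11694;  926·p + 146·q + 26·r = 1710;  146·p + 26·q + 7·r = 265.
(Σt^2·t^2 = 6290, Σt^2·t = 926, Σt^2 = 146, Σt·t = 146, Σt = 26, Σ1 = 7, Σt^2·s = 11694, Σt·s = 1710, Σs = 265.)
Row-reducing yields p = 549/274, q = -239/274, r = -95/137.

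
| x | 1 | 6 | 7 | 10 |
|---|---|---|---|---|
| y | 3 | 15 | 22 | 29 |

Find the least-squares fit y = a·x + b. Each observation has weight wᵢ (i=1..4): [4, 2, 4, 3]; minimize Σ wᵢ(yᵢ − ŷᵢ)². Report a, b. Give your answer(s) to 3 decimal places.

The normal system MᵀWM·[a, b]ᵀ = MᵀWy is [[572, 74]; [74, 13]]·[a, b]ᵀ = [1678, 217]ᵀ.
Determinant 572·13 − 74² = 1960.
a = (1678·13 − 74·217)/1960 = 1439/490; b = (572·217 − 74·1678)/1960 = -6/245.

a = 2.937, b = -0.024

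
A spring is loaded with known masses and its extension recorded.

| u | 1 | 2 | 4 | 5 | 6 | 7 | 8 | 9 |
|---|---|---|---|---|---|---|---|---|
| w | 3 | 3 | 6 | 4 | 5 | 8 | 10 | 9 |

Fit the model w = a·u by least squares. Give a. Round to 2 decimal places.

Entries of MᵀM: Σu·u = 276.
Right-hand side: Σu·w = 300.
So MᵀM·[a]ᵀ = Mᵀw: [[276]]·[a]ᵀ = [300]ᵀ.
Hence a = 300 / 276 ≈ 1.08696.

a = 1.09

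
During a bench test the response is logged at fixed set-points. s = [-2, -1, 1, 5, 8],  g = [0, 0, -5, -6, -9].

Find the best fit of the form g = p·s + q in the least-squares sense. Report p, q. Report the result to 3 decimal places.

The normal equations are: 95·p + 11·q = -107;  11·p + 5·q = -20.
Δ = 95·5 − 11² = 354.
p = ((-107)·5 − 11·(-20))/354 = -105/118; q = (95·(-20) − 11·(-107))/354 = -241/118.

p = -0.890, q = -2.042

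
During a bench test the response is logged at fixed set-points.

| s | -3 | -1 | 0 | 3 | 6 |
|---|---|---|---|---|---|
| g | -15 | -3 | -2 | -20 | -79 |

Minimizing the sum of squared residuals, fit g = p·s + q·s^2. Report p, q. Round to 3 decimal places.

Forming AᵀA = [[55, 215]; [215, 1459]] and Aᵀg = [-486, -3162]ᵀ gives AᵀA·[p, q]ᵀ = Aᵀg.
Determinant 55·1459 − 215² = 34020.
p = ((-486)·1459 − 215·(-3162))/34020 = -2437/2835; q = (55·(-3162) − 215·(-486))/34020 = -1157/567.

p = -0.860, q = -2.041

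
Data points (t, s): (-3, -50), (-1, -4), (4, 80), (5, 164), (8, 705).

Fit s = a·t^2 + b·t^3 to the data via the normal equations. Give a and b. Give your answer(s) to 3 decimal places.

Sums needed: Σt^2·t^2 = 5059, Σt^2·t^3 = 36673, Σt^3·t^3 = 282595.
And Σt^2·s = 50046, Σt^3·s = 387934.
XᵀX·[a, b]ᵀ = Xᵀs becomes [[5059, 36673]; [36673, 282595]]·[a, b]ᵀ = [50046, 387934]ᵀ.
Eliminating b: 282595·(row 1) − 36673·(row 2) gives 84739176·a = 282595·50046 − 36673·387934 = -83954212, so a = -20988553/21184794.
Then b = (387934 − 36673·(-20988553/21184794))/282595 = 31805287/21184794.

a = -0.991, b = 1.501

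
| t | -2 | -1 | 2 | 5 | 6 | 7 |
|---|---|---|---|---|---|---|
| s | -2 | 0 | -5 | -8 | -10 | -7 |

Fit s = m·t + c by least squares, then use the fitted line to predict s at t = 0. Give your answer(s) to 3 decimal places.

ŝ = -2.760

Setting ∂/∂m … = 0 gives: 119·m + 17·c = -155;  17·m + 6·c = -32.
(Σt·t = 119, Σt = 17, Σ1 = 6, Σt·s = -155, Σs = -32.)
Eliminating c: 6·(row 1) − 17·(row 2) gives 425·m = 6·(-155) − 17·(-32) = -386, so m = -386/425.
Then c = ((-32) − 17·(-386/425))/6 = -69/25.
At t = 0: ŝ = (-386/425)·(0) + (-69/25)·(1) = -69/25.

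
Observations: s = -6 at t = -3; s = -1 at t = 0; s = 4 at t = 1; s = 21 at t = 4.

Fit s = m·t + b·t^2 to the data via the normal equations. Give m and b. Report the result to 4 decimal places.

m = 3.3987, b = 0.4641

From the data, Σt·t = 26, Σt·t^2 = 38, Σt^2·t^2 = 338.
For Aᵀs: Σt·s = 106, Σt^2·s = 286.
det = 26·338 − 38² = 7344.
m = (106·338 − 38·286)/7344 = 520/153; b = (26·286 − 38·106)/7344 = 71/153.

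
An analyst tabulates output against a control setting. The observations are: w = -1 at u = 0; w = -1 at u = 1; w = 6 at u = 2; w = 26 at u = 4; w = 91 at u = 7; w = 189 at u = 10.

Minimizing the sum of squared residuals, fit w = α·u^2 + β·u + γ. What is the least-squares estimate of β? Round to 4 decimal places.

β = -0.8759

Setting ∂/∂α … = 0 gives: 12674·α + 1416·β + 170·γ = 23798;  1416·α + 170·β + 24·γ = 2642;  170·α + 24·β + 6·γ = 310.
Inverting the 3×3 Gram matrix, [α, β, γ]ᵀ = [5941/2981, -2611/2981, -3866/2981]ᵀ.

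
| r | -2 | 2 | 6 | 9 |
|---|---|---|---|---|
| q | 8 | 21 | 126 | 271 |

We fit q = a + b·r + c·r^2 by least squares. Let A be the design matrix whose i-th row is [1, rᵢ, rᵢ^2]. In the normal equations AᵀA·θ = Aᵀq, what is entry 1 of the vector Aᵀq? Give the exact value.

Entry 1 ↔ basis 1, so (Aᵀq)_{1} = Σᵢ qᵢ = (1)·(8) + (1)·(21) + (1)·(126) + (1)·(271) = 426.

426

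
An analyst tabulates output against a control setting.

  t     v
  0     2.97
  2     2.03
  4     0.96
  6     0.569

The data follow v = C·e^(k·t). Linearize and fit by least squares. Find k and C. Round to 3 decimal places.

Taking logs, ln v = k·t + ln C, so regress ln v on t.
Σt = 12.0000, Σ(t)² = 56.0000, Σln v = 1.1919, Σt·ln v = -2.1305.
Normal system: [[56.0000, 12.0000]; [12.0000, 4]]·[k, ln C]ᵀ = [-2.1305, 1.1919]ᵀ.
Solving (det = 80.0000): k = -0.28531, ln C = 1.15390, so C = exp(1.15390) = 3.17054.

k = -0.285, C = 3.171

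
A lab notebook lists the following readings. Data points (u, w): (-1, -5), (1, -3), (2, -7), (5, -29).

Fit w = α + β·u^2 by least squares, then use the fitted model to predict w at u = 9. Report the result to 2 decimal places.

ŵ = -87.39

Sums needed: Σ1 = 4, Σu^2 = 31, Σu^2·u^2 = 643.
And Σw = -44, Σu^2·w = -761.
det = 4·643 − 31² = 1611.
α = ((-44)·643 − 31·(-761))/1611 = -1567/537; β = (4·(-761) − 31·(-44))/1611 = -560/537.
At u = 9: ŵ = (-1567/537)·(1) + (-560/537)·(81) = -46927/537.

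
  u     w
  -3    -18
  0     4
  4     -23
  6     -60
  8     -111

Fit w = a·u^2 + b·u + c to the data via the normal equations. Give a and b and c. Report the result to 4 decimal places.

a = -1.9449, b = 1.2062, c = 3.4029

The normal system MᵀM·[a, b, c]ᵀ = Mᵀw is [[5729, 765, 125]; [765, 125, 15]; [125, 15, 5]]·[a, b, c]ᵀ = [-9794, -1286, -208]ᵀ.
Row-reducing yields a = -5467/2811, b = 5651/4685, c = 47828/14055.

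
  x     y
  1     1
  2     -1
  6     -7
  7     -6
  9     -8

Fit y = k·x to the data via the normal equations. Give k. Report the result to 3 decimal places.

Normal-equation sums: Σx·x = 171.
And Σx·y = -157.
Normal equations: [[171]]·[k]ᵀ = [-157]ᵀ.
k = (-157)/171 = -0.918129.

k = -0.918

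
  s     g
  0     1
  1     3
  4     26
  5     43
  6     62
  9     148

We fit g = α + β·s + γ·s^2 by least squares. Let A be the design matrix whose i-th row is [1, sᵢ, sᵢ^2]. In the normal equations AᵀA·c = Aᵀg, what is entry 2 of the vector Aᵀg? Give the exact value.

Entry 2 ↔ basis s, so (Aᵀg)_{2} = Σᵢ (s)·gᵢ = (0)·(1) + (1)·(3) + (4)·(26) + (5)·(43) + (6)·(62) + (9)·(148) = 2026.

2026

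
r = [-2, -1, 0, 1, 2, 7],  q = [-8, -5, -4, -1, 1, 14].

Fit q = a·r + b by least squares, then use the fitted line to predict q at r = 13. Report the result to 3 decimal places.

q̂ = 28.249

The normal equations are: 59·a + 7·b = 120;  7·a + 6·b = -3.
(Σr·r = 59, Σr = 7, Σ1 = 6, Σr·q = 120, Σq = -3.)
Eliminating b: 6·(row 1) − 7·(row 2) gives 305·a = 6·120 − 7·(-3) = 741, so a = 741/305.
Then b = ((-3) − 7·(741/305))/6 = -1017/305.
At r = 13: q̂ = (741/305)·(13) + (-1017/305)·(1) = 8616/305.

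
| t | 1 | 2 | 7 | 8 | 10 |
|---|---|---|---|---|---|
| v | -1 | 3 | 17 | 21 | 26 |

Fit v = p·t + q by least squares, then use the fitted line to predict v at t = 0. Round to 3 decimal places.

v̂ = -3.490

Setting ∂/∂p … = 0 gives: 218·p + 28·q = 552;  28·p + 5·q = 66.
Eliminating q: 5·(row 1) − 28·(row 2) gives 306·p = 5·552 − 28·66 = 912, so p = 152/51.
Then q = (66 − 28·(152/51))/5 = -178/51.
At t = 0: v̂ = (152/51)·(0) + (-178/51)·(1) = -178/51.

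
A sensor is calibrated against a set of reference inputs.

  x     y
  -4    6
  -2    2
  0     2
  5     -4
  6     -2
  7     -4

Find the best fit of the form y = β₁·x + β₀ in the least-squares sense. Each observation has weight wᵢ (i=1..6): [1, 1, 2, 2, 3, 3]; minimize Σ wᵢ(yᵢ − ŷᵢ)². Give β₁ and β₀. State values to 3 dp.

β₁ = -0.806, β₀ = 1.723

The normal system AᵀWA·[β₁, β₀]ᵀ = AᵀWy is [[325, 43]; [43, 12]]·[β₁, β₀]ᵀ = [-188, -14]ᵀ.
det = 325·12 − 43² = 2051.
β₁ = ((-188)·12 − 43·(-14))/2051 = -1654/2051; β₀ = (325·(-14) − 43·(-188))/2051 = 3534/2051.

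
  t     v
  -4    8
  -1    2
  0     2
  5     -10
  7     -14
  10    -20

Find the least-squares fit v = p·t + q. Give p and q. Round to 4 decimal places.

p = -2.0397, q = 0.4457

Entries of MᵀM: Σt·t = 191, Σt = 17, Σ1 = 6.
And Σt·v = -382, Σv = -32.
So MᵀM·[p, q]ᵀ = Mᵀv: [[191, 17]; [17, 6]]·[p, q]ᵀ = [-382, -32]ᵀ.
Δ = 191·6 − 17² = 857.
p = ((-382)·6 − 17·(-32))/857 = -1748/857; q = (191·(-32) − 17·(-382))/857 = 382/857.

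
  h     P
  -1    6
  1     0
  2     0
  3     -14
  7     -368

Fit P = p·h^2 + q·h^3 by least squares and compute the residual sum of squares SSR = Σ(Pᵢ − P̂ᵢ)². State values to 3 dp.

SSR = 4.604

AᵀA·[p, q]ᵀ = AᵀP reads: 2500·p + 17082·q = -18152;  17082·p + 118444·q = -126608.
(Σh^2·h^2 = 2500, Σh^2·h^3 = 17082, Σh^3·h^3 = 118444, Σh^2·P = -18152, Σh^3·P = -126608.)
Determinant 2500·118444 − 17082² = 4315276.
p = ((-18152)·118444 − 17082·(-126608))/4315276 = 3180592/1078819; q = (2500·(-126608) − 17082·(-18152))/4315276 = -1611884/1078819.
Residuals: 1680438/1078819, -1568708/1078819, 24672/154117, -207926/1078819, 3116/154117; SSR = 4966776/1078819.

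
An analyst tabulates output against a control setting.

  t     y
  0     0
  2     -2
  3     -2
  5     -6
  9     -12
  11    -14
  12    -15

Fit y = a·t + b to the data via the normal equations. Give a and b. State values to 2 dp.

Sums needed: Σt·t = 384, Σt = 42, Σ1 = 7.
And Σt·y = -482, Σy = -51.
XᵀX·[a, b]ᵀ = Xᵀy becomes [[384, 42]; [42, 7]]·[a, b]ᵀ = [-482, -51]ᵀ.
det = 384·7 − 42² = 924.
a = ((-482)·7 − 42·(-51))/924 = -4/3; b = (384·(-51) − 42·(-482))/924 = 5/7.

a = -1.33, b = 0.71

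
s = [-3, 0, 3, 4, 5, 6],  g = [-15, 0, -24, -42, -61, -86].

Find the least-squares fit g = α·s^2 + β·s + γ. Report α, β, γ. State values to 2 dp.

Setting ∂/∂α … = 0 gives: 2339·α + 405·β + 95·γ = -5644;  405·α + 95·β + 15·γ = -1016;  95·α + 15·β + 6·γ = -228.
(Σs^2·s^2 = 2339, Σs^2·s = 405, Σs^2 = 95, Σs·s = 95, Σs = 15, Σ1 = 6, Σs^2·g = -5644, Σs·g = -1016, Σg = -228.)
Row-reducing yields α = -12675/5984, β = -47461/29920, γ = -1487/2992.

α = -2.12, β = -1.59, γ = -0.50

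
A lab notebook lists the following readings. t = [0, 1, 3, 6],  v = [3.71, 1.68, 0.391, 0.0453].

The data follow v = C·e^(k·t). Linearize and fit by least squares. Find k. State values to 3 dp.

Taking logs, ln v = k·t + ln C, so regress ln v on t.
AᵀA = [[46.0000, 10.0000]; [10.0000, 4]], rhs = [-20.8650, -2.2037]ᵀ  (here Σt = 10.0000, Σ(t)² = 46.0000, Σln v = -2.2037, Σt·ln v = -20.8650).
Solving (det = 84.0000): k = -0.73123, ln C = 1.27716.

k = -0.731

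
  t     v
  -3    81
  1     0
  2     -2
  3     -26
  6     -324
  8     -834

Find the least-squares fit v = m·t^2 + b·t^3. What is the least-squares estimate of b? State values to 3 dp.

b = -2.011

Sums needed: Σt^2·t^2 = 5571, Σt^2·t^3 = 40577, Σt^3·t^3 = 310323.
And Σt^2·v = -64553, Σt^3·v = -499897.
So AᵀA·[m, b]ᵀ = Aᵀv: [[5571, 40577]; [40577, 310323]]·[m, b]ᵀ = [-64553, -499897]ᵀ.
Δ = 5571·310323 − 40577² = 82316504.
m = ((-64553)·310323 − 40577·(-499897))/82316504 = 126019975/41158252; b = (5571·(-499897) − 40577·(-64553))/82316504 = -82779553/41158252.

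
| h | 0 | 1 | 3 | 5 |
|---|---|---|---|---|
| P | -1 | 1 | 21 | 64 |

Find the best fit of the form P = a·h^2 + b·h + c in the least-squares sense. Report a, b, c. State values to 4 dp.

a = 2.8153, b = -1.1043, c = -0.8995

The normal system MᵀM·[a, b, c]ᵀ = MᵀP is [[707, 153, 35]; [153, 35, 9]; [35, 9, 4]]·[a, b, c]ᵀ = [1790, 384, 85]ᵀ.
Inverting the 3×3 Gram matrix, [a, b, c]ᵀ = [2241/796, -879/796, -179/199]ᵀ.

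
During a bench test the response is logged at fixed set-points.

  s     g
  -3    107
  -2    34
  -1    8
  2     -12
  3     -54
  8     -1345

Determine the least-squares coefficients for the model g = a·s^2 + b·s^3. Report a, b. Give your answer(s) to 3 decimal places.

Setting ∂/∂a … = 0 gives: 4291·a + 32767·b = -85507;  32767·a + 263731·b = -693363.
det = 4291·263731 − 32767² = 57993432.
a = ((-85507)·263731 − 32767·(-693363))/57993432 = 42144701/14498358; b = (4291·(-693363) − 32767·(-85507))/57993432 = -6193313/2071194.

a = 2.907, b = -2.990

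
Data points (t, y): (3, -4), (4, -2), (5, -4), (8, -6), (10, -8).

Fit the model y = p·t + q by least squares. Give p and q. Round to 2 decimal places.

The normal equations are: 214·p + 30·q = -168;  30·p + 5·q = -24.
Determinant 214·5 − 30² = 170.
p = ((-168)·5 − 30·(-24))/170 = -12/17; q = (214·(-24) − 30·(-168))/170 = -48/85.

p = -0.71, q = -0.56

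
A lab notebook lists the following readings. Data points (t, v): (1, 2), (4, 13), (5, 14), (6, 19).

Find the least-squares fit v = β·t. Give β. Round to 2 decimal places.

β = 3.05

Forming XᵀX = [[78]] and Xᵀv = [238]ᵀ gives XᵀX·[β]ᵀ = Xᵀv.
Hence β = 238 / 78 ≈ 3.05128.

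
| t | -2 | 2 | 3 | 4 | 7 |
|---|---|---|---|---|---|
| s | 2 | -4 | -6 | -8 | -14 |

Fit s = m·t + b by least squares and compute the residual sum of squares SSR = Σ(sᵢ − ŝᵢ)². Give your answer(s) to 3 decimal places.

Compute the Gram sums: Σt·t = 82, Σt = 14, Σ1 = 5.
And Σt·s = -160, Σs = -30.
Normal equations: [[82, 14]; [14, 5]]·[m, b]ᵀ = [-160, -30]ᵀ.
Determinant 82·5 − 14² = 214.
m = ((-160)·5 − 14·(-30))/214 = -190/107; b = (82·(-30) − 14·(-160))/214 = -110/107.
Residuals: -56/107, 62/107, 38/107, 14/107, -58/107; SSR = 112/107.

SSR = 1.047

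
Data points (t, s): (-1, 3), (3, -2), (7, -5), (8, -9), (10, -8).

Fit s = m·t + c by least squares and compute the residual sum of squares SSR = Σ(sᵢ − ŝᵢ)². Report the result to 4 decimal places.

SSR = 6.4223

From the data, Σt·t = 223, Σt = 27, Σ1 = 5.
For Aᵀs: Σt·s = -196, Σs = -21.
Determinant 223·5 − 27² = 386.
m = ((-196)·5 − 27·(-21))/386 = -413/386; c = (223·(-21) − 27·(-196))/386 = 609/386.
Residuals: 68/193, -71/193, 176/193, -779/386, 433/386; SSR = 2479/386.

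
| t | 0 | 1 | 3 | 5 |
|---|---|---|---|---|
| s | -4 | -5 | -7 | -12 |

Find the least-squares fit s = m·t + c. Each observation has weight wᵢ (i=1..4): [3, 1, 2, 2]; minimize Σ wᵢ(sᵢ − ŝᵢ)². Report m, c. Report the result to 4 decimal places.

Sums needed: Σwᵢ·t·t = 69, Σwᵢ·t = 17, Σwᵢ·1 = 8.
For AᵀWs: Σwᵢ·t·s = -167, Σwᵢ·s = -55.
det = 69·8 − 17² = 263.
m = ((-167)·8 − 17·(-55))/263 = -401/263; c = (69·(-55) − 17·(-167))/263 = -956/263.

m = -1.5247, c = -3.6350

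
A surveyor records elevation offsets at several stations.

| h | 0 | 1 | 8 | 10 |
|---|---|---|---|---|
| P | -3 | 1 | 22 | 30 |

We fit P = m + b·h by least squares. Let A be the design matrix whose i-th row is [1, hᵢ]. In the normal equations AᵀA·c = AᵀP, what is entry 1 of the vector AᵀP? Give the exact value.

50

Entry 1 ↔ basis 1, so (AᵀP)_{1} = Σᵢ Pᵢ = (1)·(-3) + (1)·(1) + (1)·(22) + (1)·(30) = 50.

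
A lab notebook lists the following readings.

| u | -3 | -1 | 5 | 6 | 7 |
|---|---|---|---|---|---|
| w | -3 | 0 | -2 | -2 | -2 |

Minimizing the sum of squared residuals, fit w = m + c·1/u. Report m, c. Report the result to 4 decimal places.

Setting ∂/∂m … = 0 gives: 5·m + (-173/210)·c = -9;  (-173/210)·m + (52889/44100)·c = -2/105.
Δ = 5·(52889/44100) − (-173/210)² = 19543/3675.
m = ((-9)·(52889/44100) − (-173/210)·(-2/105))/(19543/3675) = -476693/234516; c = (5·(-2/105) − (-173/210)·(-9))/(19543/3675) = -55195/39086.

m = -2.0327, c = -1.4121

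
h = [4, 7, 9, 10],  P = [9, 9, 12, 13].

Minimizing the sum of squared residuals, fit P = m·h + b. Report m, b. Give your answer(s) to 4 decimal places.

m = 0.6905, b = 5.5714

From the data, Σh·h = 246, Σh = 30, Σ1 = 4.
And Σh·P = 337, ΣP = 43.
AᵀA·[m, b]ᵀ = AᵀP becomes [[246, 30]; [30, 4]]·[m, b]ᵀ = [337, 43]ᵀ.
Δ = 246·4 − 30² = 84.
m = (337·4 − 30·43)/84 = 29/42; b = (246·43 − 30·337)/84 = 39/7.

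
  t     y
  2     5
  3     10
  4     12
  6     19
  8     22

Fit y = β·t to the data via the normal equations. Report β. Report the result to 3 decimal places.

β = 2.930

Normal-equation sums: Σt·t = 129.
And Σt·y = 378.
XᵀX·[β]ᵀ = Xᵀy becomes [[129]]·[β]ᵀ = [378]ᵀ.
Hence β = 378 / 129 ≈ 2.93023.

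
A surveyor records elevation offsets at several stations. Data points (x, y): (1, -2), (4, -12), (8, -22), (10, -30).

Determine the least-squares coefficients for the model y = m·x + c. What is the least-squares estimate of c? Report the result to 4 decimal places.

Forming AᵀA = [[181, 23]; [23, 4]] and Aᵀy = [-526, -66]ᵀ gives AᵀA·[m, c]ᵀ = Aᵀy.
Determinant 181·4 − 23² = 195.
m = ((-526)·4 − 23·(-66))/195 = -586/195; c = (181·(-66) − 23·(-526))/195 = 152/195.

c = 0.7795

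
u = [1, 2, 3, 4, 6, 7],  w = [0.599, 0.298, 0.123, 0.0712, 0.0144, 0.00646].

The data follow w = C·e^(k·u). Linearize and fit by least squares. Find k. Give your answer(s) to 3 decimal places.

k = -0.752

Linearized form: ln w = k·u + ln C. From the 6 transformed points,
AᵀA = [[115.0000, 23.0000]; [23.0000, 6]], rhs = [-80.5276, -15.7436]ᵀ  (here Σu = 23.0000, Σ(u)² = 115.0000, Σln w = -15.7436, Σu·ln w = -80.5276).
Slope k = (n·Σu·ln w − Σu·Σln w)/(n·Σ(u)² − (Σu)²) = (6·-80.5276 − 23.0000·-15.7436)/161.0000 = -0.75194; ln C = (Σln w − k·Σu)/n = 0.25849.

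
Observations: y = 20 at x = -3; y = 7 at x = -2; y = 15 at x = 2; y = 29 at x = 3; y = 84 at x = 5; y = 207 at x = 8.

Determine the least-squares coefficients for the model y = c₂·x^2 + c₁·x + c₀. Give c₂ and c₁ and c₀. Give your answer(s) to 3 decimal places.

The normal system AᵀA·[c₂, c₁, c₀]ᵀ = Aᵀy is [[4915, 637, 115]; [637, 115, 13]; [115, 13, 6]]·[c₂, c₁, c₀]ᵀ = [15877, 2119, 362]ᵀ.
Inverting the 3×3 Gram matrix, [c₂, c₁, c₀]ᵀ = [129273/42488, 75673/42488, -9781/5311]ᵀ.

c₂ = 3.043, c₁ = 1.781, c₀ = -1.842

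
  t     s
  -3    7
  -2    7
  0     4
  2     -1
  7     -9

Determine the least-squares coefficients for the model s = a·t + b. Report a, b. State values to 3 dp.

a = -1.694, b = 2.955

The normal system MᵀM·[a, b]ᵀ = Mᵀs is [[66, 4]; [4, 5]]·[a, b]ᵀ = [-100, 8]ᵀ.
Determinant 66·5 − 4² = 314.
a = ((-100)·5 − 4·8)/314 = -266/157; b = (66·8 − 4·(-100))/314 = 464/157.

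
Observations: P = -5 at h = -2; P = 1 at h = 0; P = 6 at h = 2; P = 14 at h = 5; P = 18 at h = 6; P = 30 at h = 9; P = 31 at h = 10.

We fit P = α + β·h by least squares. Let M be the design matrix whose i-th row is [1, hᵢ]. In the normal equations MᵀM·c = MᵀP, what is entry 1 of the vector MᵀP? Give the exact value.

Entry 1 ↔ basis 1, so (MᵀP)_{1} = Σᵢ Pᵢ = (1)·(-5) + (1)·(1) + (1)·(6) + (1)·(14) + (1)·(18) + (1)·(30) + (1)·(31) = 95.

95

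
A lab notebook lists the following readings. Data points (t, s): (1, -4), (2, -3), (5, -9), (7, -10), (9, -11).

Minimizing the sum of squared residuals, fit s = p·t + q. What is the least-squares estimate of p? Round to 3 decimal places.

Compute the Gram sums: Σt·t = 160, Σt = 24, Σ1 = 5.
And Σt·s = -224, Σs = -37.
Normal equations: [[160, 24]; [24, 5]]·[p, q]ᵀ = [-224, -37]ᵀ.
Determinant 160·5 − 24² = 224.
p = ((-224)·5 − 24·(-37))/224 = -29/28; q = (160·(-37) − 24·(-224))/224 = -17/7.

p = -1.036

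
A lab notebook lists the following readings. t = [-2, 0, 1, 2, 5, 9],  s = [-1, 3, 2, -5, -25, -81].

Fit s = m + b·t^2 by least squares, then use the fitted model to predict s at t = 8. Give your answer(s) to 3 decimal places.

Forming AᵀA = [[6, 115]; [115, 7219]] and Aᵀs = [-107, -7208]ᵀ gives AᵀA·[m, b]ᵀ = Aᵀs.
Δ = 6·7219 − 115² = 30089.
m = ((-107)·7219 − 115·(-7208))/30089 = 56487/30089; b = (6·(-7208) − 115·(-107))/30089 = -30943/30089.
At t = 8: ŝ = (56487/30089)·(1) + (-30943/30089)·(64) = -1923865/30089.

ŝ = -63.939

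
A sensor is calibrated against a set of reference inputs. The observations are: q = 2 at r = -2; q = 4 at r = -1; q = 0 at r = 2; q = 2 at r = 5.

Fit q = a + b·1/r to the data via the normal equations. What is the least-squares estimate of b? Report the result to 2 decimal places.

b = -2.17

The normal system MᵀM·[a, b]ᵀ = Mᵀq is [[4, -4/5]; [-4/5, 77/50]]·[a, b]ᵀ = [8, -23/5]ᵀ.
Determinant 4·(77/50) − (-4/5)² = 138/25.
a = (8·(77/50) − (-4/5)·(-23/5))/(138/25) = 36/23; b = (4·(-23/5) − (-4/5)·8)/(138/25) = -50/23.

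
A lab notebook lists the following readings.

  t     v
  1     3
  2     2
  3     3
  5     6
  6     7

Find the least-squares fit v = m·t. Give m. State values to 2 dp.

m = 1.17

From the data, Σt·t = 75.
And Σt·v = 88.
MᵀM·[m]ᵀ = Mᵀv becomes [[75]]·[m]ᵀ = [88]ᵀ.
Hence m = 88 / 75 ≈ 1.17333.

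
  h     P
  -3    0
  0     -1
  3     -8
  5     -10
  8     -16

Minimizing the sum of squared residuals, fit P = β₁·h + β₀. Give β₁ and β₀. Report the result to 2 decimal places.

β₁ = -1.52, β₀ = -3.06

Compute the Gram sums: Σh·h = 107, Σh = 13, Σ1 = 5.
Right-hand side: Σh·P = -202, ΣP = -35.
So XᵀX·[β₁, β₀]ᵀ = XᵀP: [[107, 13]; [13, 5]]·[β₁, β₀]ᵀ = [-202, -35]ᵀ.
Eliminating β₀: 5·(row 1) − 13·(row 2) gives 366·β₁ = 5·(-202) − 13·(-35) = -555, so β₁ = -185/122.
Then β₀ = ((-35) − 13·(-185/122))/5 = -373/122.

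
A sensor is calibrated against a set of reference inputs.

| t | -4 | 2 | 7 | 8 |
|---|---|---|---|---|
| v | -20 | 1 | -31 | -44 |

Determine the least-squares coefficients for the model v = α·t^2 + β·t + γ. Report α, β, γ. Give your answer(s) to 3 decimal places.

Sums needed: Σt^2·t^2 = 6769, Σt^2·t = 799, Σt^2 = 133, Σt·t = 133, Σt = 13, Σ1 = 4.
Moment sums: Σt^2·v = -4651, Σt·v = -487, Σv = -94.
So AᵀA·[α, β, γ]ᵀ = Aᵀv: [[6769, 799, 133]; [799, 133, 13]; [133, 13, 4]]·[α, β, γ]ᵀ = [-4651, -487, -94]ᵀ.
Inverting the 3×3 Gram matrix, [α, β, γ]ᵀ = [-1331/1453, 2473/1453, 2073/1453]ᵀ.

α = -0.916, β = 1.702, γ = 1.427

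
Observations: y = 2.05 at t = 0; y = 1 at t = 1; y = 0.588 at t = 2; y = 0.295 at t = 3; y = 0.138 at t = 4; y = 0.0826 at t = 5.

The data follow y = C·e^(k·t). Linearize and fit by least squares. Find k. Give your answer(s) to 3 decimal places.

k = -0.648

Linearized form: ln y = k·t + ln C. From the 6 transformed points,
Σt = 15.0000, Σ(t)² = 55.0000, Σln y = -5.5082, Σt·ln y = -25.1151.
Normal system: [[55.0000, 15.0000]; [15.0000, 6]]·[k, ln C]ᵀ = [-25.1151, -5.5082]ᵀ.
Δ = 55.0000·6 − (15.0000)² = 105.0000; k = (-25.1151·6 − 15.0000·-5.5082)/105.0000 = -0.64826, ln C = (55.0000·-5.5082 − 15.0000·-25.1151)/105.0000 = 0.70262.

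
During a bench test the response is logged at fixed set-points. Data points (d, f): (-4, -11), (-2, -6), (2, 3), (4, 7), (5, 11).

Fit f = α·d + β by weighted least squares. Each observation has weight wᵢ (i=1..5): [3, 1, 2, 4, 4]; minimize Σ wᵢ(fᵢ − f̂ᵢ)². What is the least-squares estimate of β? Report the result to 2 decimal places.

β = -1.61

The normal equations are: 224·α + 26·β = 488;  26·α + 14·β = 39.
(Σwᵢ·d·d = 224, Σwᵢ·d = 26, Σwᵢ·1 = 14, Σwᵢ·d·f = 488, Σwᵢ·f = 39.)
det = 224·14 − 26² = 2460.
α = (488·14 − 26·39)/2460 = 2909/1230; β = (224·39 − 26·488)/2460 = -988/615.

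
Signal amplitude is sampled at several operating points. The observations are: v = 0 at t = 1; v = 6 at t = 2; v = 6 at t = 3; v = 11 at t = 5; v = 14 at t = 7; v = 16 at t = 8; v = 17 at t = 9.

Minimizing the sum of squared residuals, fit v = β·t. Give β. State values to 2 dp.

β = 1.99

Sums needed: Σt·t = 233.
And Σt·v = 464.
Normal equations: [[233]]·[β]ᵀ = [464]ᵀ.
β = 464/233 = 1.99142.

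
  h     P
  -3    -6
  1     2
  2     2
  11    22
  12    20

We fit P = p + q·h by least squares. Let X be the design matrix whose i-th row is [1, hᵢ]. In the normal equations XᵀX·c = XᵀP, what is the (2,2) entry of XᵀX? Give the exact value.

Row 2 ↔ basis h, column 2 ↔ basis h, so (XᵀX)_{2,2} = Σᵢ (h)·(h) = (-3)·(-3) + (1)·(1) + (2)·(2) + (11)·(11) + (12)·(12) = 279.

279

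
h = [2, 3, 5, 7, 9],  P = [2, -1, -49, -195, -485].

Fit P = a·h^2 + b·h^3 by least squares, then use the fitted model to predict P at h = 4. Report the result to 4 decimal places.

MᵀM·[a, b]ᵀ = MᵀP reads: 9684·a + 79256·b = -50066;  79256·a + 665508·b = -426586.
(Σh^2·h^2 = 9684, Σh^2·h^3 = 79256, Σh^3·h^3 = 665508, Σh^2·P = -50066, Σh^3·P = -426586.)
Δ = 9684·665508 − 79256² = 163265936.
a = ((-50066)·665508 − 79256·(-426586))/163265936 = 61272061/20408242; b = (9684·(-426586) − 79256·(-50066))/163265936 = -20378491/20408242.
At h = 4: P̂ = (61272061/20408242)·(16) + (-20378491/20408242)·(64) = -161935224/10204121.

P̂ = -15.8696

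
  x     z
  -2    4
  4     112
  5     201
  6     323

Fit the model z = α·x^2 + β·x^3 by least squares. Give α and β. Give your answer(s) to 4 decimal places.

α = 3.0825, β = 0.9839

With design matrix A, AᵀA = [[2193, 11893]; [11893, 66441]] and Aᵀz = [18461, 102029]ᵀ.
Determinant 2193·66441 − 11893² = 4261664.
α = (18461·66441 − 11893·102029)/4261664 = 3284101/1065416; β = (2193·102029 − 11893·18461)/4261664 = 1048231/1065416.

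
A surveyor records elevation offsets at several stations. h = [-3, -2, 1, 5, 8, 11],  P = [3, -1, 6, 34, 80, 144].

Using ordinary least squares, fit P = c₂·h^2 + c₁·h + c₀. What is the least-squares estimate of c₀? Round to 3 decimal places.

c₀ = 0.312

The normal system XᵀX·[c₂, c₁, c₀]ᵀ = XᵀP is [[19460, 1934, 224]; [1934, 224, 20]; [224, 20, 6]]·[c₂, c₁, c₀]ᵀ = [23423, 2393, 266]ᵀ.
Row-reducing yields c₂ = 167137/168110, c₁ = 348193/168110, c₀ = 26226/84055.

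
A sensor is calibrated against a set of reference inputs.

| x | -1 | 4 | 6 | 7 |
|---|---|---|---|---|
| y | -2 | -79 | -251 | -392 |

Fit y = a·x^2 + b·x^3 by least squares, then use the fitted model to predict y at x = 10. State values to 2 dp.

ŷ = -1104.45

The normal system AᵀA·[a, b]ᵀ = Aᵀy is [[3954, 25606]; [25606, 168402]]·[a, b]ᵀ = [-29510, -193726]ᵀ.
Determinant 3954·168402 − 25606² = 10194272.
a = ((-29510)·168402 − 25606·(-193726))/10194272 = -1124383/1274284; b = (3954·(-193726) − 25606·(-29510))/10194272 = -1294943/1274284.
At x = 10: ŷ = (-1124383/1274284)·(100) + (-1294943/1274284)·(1000) = -351845325/318571.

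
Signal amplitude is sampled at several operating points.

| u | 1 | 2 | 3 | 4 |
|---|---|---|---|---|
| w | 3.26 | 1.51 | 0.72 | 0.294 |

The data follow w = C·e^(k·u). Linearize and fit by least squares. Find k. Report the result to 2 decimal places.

k = -0.80

Linearized form: ln w = k·u + ln C. From the 4 transformed points,
AᵀA = [[30.0000, 10.0000]; [10.0000, 4]], rhs = [-3.8763, 0.0412]ᵀ  (here Σu = 10.0000, Σ(u)² = 30.0000, Σln w = 0.0412, Σu·ln w = -3.8763).
Δ = 30.0000·4 − (10.0000)² = 20.0000; k = (-3.8763·4 − 10.0000·0.0412)/20.0000 = -0.79583, ln C = (30.0000·0.0412 − 10.0000·-3.8763)/20.0000 = 1.99987.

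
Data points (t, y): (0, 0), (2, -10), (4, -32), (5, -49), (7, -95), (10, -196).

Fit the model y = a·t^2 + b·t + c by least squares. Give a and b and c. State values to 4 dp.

a = -1.9560, b = 0.0958, c = -0.8700

With design matrix M, MᵀM = [[13298, 1540, 194]; [1540, 194, 28]; [194, 28, 6]] and Mᵀy = [-26032, -3018, -382]ᵀ.
Solving the 3×3 system (Gaussian elimination) gives a = -61813/31602, b = 1513/15801, c = -9165/10534.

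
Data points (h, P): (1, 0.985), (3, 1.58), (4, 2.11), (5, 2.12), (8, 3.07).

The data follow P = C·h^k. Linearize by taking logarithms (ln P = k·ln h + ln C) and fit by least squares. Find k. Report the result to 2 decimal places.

With ln Pᵢ as the transformed response and ln hᵢ as the regressor:
Sums: Σln h = 6.1738, Σ(ln h)² = 10.0431, Σln P = 3.0621, Σln h·ln P = 5.0795.
Normal system: [[10.0431, 6.1738]; [6.1738, 5]]·[k, ln C]ᵀ = [5.0795, 3.0621]ᵀ.
Solving (det = 12.1000): k = 0.53659, ln C = -0.05014.

k = 0.54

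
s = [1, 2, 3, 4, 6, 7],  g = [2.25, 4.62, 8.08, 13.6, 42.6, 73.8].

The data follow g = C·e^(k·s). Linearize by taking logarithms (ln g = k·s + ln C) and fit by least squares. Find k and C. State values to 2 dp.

Taking logs, ln g = k·s + ln C, so regress ln g on s.
XᵀX = [[115.0000, 23.0000]; [23.0000, 6]], rhs = [73.2008, 15.0940]ᵀ  (here Σs = 23.0000, Σ(s)² = 115.0000, Σln g = 15.0940, Σs·ln g = 73.2008).
Solving (det = 161.0000): k = 0.57169, ln C = 0.32417, so C = exp(0.32417) = 1.38288.

k = 0.57, C = 1.38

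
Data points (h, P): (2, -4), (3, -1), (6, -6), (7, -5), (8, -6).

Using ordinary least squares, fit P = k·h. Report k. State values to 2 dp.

The normal system MᵀM·[k]ᵀ = MᵀP is [[162]]·[k]ᵀ = [-130]ᵀ.
k = (-130)/162 = -0.802469.

k = -0.80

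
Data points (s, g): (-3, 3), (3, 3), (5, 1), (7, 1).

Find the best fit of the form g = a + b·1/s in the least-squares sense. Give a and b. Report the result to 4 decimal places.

a = 2.1160, b = -1.3539

MᵀM·[a, b]ᵀ = Mᵀg reads: 4·a + (12/35)·b = 8;  (12/35)·a + (3116/11025)·b = 12/35.
Determinant 4·(3116/11025) − (12/35)² = 11168/11025.
a = (8·(3116/11025) − (12/35)·(12/35))/(11168/11025) = 1477/698; b = (4·(12/35) − (12/35)·8)/(11168/11025) = -945/698.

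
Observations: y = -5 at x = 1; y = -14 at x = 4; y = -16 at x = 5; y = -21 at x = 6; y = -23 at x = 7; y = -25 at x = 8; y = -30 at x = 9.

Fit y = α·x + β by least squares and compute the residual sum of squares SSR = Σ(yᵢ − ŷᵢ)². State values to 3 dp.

SSR = 3.908

Sums needed: Σx·x = 272, Σx = 40, Σ1 = 7.
Moment sums: Σx·y = -898, Σy = -134.
Eliminating β: 7·(row 1) − 40·(row 2) gives 304·α = 7·(-898) − 40·(-134) = -926, so α = -463/152.
Then β = ((-134) − 40·(-463/152))/7 = -33/19.
Residuals: -33/152, -3/38, 147/152, -75/76, 9/152, 21/19, -129/152; SSR = 297/76.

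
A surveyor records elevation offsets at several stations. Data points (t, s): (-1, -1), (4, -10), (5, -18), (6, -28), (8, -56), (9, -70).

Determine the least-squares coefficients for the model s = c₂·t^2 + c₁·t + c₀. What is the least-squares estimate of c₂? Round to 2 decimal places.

c₂ = -1.03

Sums needed: Σt^2·t^2 = 12835, Σt^2·t = 1645, Σt^2 = 223, Σt·t = 223, Σt = 31, Σ1 = 6.
And Σt^2·s = -10873, Σt·s = -1375, Σs = -183.
So AᵀA·[c₂, c₁, c₀]ᵀ = Aᵀs: [[12835, 1645, 223]; [1645, 223, 31]; [223, 31, 6]]·[c₂, c₁, c₀]ᵀ = [-10873, -1375, -183]ᵀ.
Row-reducing yields c₂ = -22077/21404, c₁ = 26853/21404, c₀ = 14483/10702.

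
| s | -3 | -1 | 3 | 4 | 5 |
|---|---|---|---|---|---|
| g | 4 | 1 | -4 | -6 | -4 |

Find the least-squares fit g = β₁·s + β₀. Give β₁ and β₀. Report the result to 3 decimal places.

The normal equations are: 60·β₁ + 8·β₀ = -69;  8·β₁ + 5·β₀ = -9.
(Σs·s = 60, Σs = 8, Σ1 = 5, Σs·g = -69, Σg = -9.)
Δ = 60·5 − 8² = 236.
β₁ = ((-69)·5 − 8·(-9))/236 = -273/236; β₀ = (60·(-9) − 8·(-69))/236 = 3/59.

β₁ = -1.157, β₀ = 0.051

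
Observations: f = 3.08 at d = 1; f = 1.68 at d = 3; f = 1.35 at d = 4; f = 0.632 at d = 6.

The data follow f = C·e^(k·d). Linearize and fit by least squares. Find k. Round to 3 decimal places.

k = -0.313

Taking logs, ln f = k·d + ln C, so regress ln f on d.
XᵀX = [[62.0000, 14.0000]; [14.0000, 4]], rhs = [1.1285, 1.4850]ᵀ  (here Σd = 14.0000, Σ(d)² = 62.0000, Σln f = 1.4850, Σd·ln f = 1.1285).
Slope k = (n·Σd·ln f − Σd·Σln f)/(n·Σ(d)² − (Σd)²) = (4·1.1285 − 14.0000·1.4850)/52.0000 = -0.31299; ln C = (Σln f − k·Σd)/n = 1.46670.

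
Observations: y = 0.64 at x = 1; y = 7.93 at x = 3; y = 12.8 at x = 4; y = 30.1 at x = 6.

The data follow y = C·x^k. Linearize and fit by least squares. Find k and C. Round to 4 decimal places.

k = 2.1547, C = 0.6642

Taking logs, ln y = k·ln x + ln C, so regress ln y on ln x.
Σln x = 4.2767, Σ(ln x)² = 6.3392, Σln y = 7.5783, Σln x·ln y = 11.9092.
Equations: 6.3392·k + 4.2767·ln C = 11.9092;  4.2767·k + 4·ln C = 7.5783.
Δ = 6.3392·4 − (4.2767)² = 7.0668; k = (11.9092·4 − 4.2767·7.5783)/7.0668 = 2.15471, ln C = (6.3392·7.5783 − 4.2767·11.9092)/7.0668 = -0.40916, so C = exp(-0.40916) = 0.66421.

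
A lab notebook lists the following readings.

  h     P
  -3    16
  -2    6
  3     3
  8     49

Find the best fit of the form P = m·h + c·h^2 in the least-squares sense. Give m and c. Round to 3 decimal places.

m = -1.950, c = 1.009

Entries of AᵀA: Σh·h = 86, Σh·h^2 = 504, Σh^2·h^2 = 4274.
And Σh·P = 341, Σh^2·P = 3331.
Δ = 86·4274 − 504² = 113548.
m = (341·4274 − 504·3331)/113548 = -110695/56774; c = (86·3331 − 504·341)/113548 = 57301/56774.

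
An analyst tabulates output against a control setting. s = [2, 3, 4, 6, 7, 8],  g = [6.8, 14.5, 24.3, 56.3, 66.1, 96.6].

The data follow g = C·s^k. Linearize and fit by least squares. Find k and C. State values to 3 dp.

k = 1.888, C = 1.821

Let Y = ln g. Fitting Y = k·ln s + ln C by least squares:
XᵀX = [[14.9303, 8.9952]; [8.9952, 6]], rhs = [33.5714, 20.5740]ᵀ  (here Σln s = 8.9952, Σ(ln s)² = 14.9303, Σln g = 20.5740, Σln s·ln g = 33.5714).
Slope k = (n·Σln s·ln g − Σln s·Σln g)/(n·Σ(ln s)² − (Σln s)²) = (6·33.5714 − 8.9952·20.5740)/8.6686 = 1.88752; ln C = (Σln g − k·Σln s)/n = 0.59923, so C = exp(0.59923) = 1.82072.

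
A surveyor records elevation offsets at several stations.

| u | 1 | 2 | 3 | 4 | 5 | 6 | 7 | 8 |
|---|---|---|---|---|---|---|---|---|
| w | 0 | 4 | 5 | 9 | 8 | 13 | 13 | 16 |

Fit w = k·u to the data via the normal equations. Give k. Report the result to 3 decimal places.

Setting ∂/∂k … = 0 gives: 204·k = 396.
k = 396/204 = 1.94118.

k = 1.941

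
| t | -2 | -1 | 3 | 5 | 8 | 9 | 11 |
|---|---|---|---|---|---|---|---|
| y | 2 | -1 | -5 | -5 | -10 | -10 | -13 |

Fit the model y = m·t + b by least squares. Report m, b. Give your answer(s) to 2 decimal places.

AᵀA·[m, b]ᵀ = Aᵀy reads: 305·m + 33·b = -356;  33·m + 7·b = -42.
(Σt·t = 305, Σt = 33, Σ1 = 7, Σt·y = -356, Σy = -42.)
Eliminating b: 7·(row 1) − 33·(row 2) gives 1046·m = 7·(-356) − 33·(-42) = -1106, so m = -553/523.
Then b = ((-42) − 33·(-553/523))/7 = -531/523.

m = -1.06, b = -1.02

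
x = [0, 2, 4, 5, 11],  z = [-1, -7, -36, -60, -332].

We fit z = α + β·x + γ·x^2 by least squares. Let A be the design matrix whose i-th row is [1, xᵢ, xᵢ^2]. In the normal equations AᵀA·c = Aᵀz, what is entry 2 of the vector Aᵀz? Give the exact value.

Entry 2 ↔ basis x, so (Aᵀz)_{2} = Σᵢ (x)·zᵢ = (0)·(-1) + (2)·(-7) + (4)·(-36) + (5)·(-60) + (11)·(-332) = -4110.

-4110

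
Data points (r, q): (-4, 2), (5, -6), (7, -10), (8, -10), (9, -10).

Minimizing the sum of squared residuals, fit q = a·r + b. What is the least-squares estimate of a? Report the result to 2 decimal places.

a = -0.98

MᵀM·[a, b]ᵀ = Mᵀq reads: 235·a + 25·b = -278;  25·a + 5·b = -34.
(Σr·r = 235, Σr = 25, Σ1 = 5, Σr·q = -278, Σq = -34.)
Eliminating b: 5·(row 1) − 25·(row 2) gives 550·a = 5·(-278) − 25·(-34) = -540, so a = -54/55.
Then b = ((-34) − 25·(-54/55))/5 = -104/55.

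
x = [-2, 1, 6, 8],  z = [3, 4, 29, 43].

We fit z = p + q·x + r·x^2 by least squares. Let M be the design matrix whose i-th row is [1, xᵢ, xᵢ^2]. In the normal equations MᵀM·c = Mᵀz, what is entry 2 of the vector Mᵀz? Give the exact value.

Entry 2 ↔ basis x, so (Mᵀz)_{2} = Σᵢ (x)·zᵢ = (-2)·(3) + (1)·(4) + (6)·(29) + (8)·(43) = 516.

516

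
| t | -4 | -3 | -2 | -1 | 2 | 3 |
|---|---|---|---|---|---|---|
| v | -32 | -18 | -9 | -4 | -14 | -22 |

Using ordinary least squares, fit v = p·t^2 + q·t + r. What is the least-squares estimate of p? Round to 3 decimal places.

MᵀM·[p, q, r]ᵀ = Mᵀv reads: 451·p + (-65)·q + 43·r = -968;  (-65)·p + 43·q + (-5)·r = 110;  43·p + (-5)·q + 6·r = -99.
(Σt^2·t^2 = 451, Σt^2·t = -65, Σt^2 = 43, Σt·t = 43, Σt = -5, Σ1 = 6, Σt^2·v = -968, Σt·v = 110, Σv = -99.)
Inverting the 3×3 Gram matrix, [p, q, r]ᵀ = [-27709/14088, -10835/14088, -3575/1174]ᵀ.

p = -1.967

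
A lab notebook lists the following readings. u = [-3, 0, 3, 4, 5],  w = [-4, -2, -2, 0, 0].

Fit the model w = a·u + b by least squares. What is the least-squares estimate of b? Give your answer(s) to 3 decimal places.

b = -2.458

With design matrix M, MᵀM = [[59, 9]; [9, 5]] and Mᵀw = [6, -8]ᵀ.
Eliminating b: 5·(row 1) − 9·(row 2) gives 214·a = 5·6 − 9·(-8) = 102, so a = 51/107.
Then b = ((-8) − 9·(51/107))/5 = -263/107.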